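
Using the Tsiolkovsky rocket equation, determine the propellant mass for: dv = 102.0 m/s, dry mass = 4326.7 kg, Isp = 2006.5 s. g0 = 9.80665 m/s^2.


ve = Isp * g0 = 2006.5 * 9.80665 = 19677.043225 m/s
mass ratio = exp(dv/ve) = exp(102.0/19677.043225) = 1.00519716
m_prop = m_dry * (mr - 1) = 4326.7 * (1.00519716 - 1)
m_prop = 22.4866 kg

22.4866 kg


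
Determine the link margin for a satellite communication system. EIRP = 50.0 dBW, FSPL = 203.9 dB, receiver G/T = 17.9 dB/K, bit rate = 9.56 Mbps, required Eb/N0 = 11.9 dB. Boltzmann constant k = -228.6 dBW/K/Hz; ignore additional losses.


C/N0 = EIRP - FSPL + G/T - k = 50.0 - 203.9 + 17.9 - (-228.6)
C/N0 = 92.6000 dB-Hz
R_b = 9.56 Mbps = 9.56e+06 bps -> 10*log10(R_b) = 69.8046 dB-Hz
Eb/N0 = C/N0 - 10*log10(R_b) = 92.6000 - 69.8046 = 22.7954 dB
Margin = Eb/N0 - Eb/N0_req = 22.7954 - 11.9 = 10.8954 dB (link closes)

10.8954 dB


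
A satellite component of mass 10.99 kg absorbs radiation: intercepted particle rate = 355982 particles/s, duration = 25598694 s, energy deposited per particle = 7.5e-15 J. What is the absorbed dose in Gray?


Total energy deposited = rate * time * E_per
  = 355982 * 25598694 * 7.5e-15 = 0.06834506 J
Dose = E_total / mass = 0.06834506 / 10.99
Dose = 0.006218841 Gy

0.0062 Gy


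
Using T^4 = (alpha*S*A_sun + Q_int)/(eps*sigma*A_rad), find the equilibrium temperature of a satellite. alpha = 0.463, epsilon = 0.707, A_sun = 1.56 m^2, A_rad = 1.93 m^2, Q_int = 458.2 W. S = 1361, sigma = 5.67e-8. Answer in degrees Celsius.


Numerator = alpha*S*A_sun + Q_int = 0.463*1361*1.56 + 458.2 = 1441.2231 W
Denominator = eps*sigma*A_rad = 0.707*5.67e-8*1.93 = 7.7367717e-08 W/K^4
T^4 = 1.8628223e+10 K^4
T = 369.4391 K = 96.2891 C

96.2891 degrees Celsius


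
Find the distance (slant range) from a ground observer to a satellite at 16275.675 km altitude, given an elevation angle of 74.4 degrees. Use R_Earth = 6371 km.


h = 16275.675 km, el = 74.4 deg
d = -R_E*sin(el) + sqrt((R_E*sin(el))^2 + 2*R_E*h + h^2)
d = -6371.0000*sin(1.2985) + sqrt((6371.0000*0.9631626)^2 + 2*6371.0000*16275.675 + 16275.675^2)
d = 16445.4656 km

16445.4656 km


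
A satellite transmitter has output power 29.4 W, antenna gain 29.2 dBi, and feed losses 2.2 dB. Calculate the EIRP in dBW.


Pt = 29.4 W = 14.6835 dBW
EIRP = Pt_dBW + Gt - losses = 14.6835 + 29.2 - 2.2 = 41.6835 dBW

41.6835 dBW


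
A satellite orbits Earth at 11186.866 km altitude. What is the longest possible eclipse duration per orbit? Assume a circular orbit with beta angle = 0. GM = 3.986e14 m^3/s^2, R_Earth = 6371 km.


r = 17557.8660 km
T = 385.8936 min
Eclipse fraction = arcsin(R_E/r)/pi = arcsin(6371.0000/17557.8660)/pi
= arcsin(0.3628573)/pi = 0.1181988
Eclipse duration = 0.1181988 * 385.8936 = 45.6121 min

45.6121 minutes


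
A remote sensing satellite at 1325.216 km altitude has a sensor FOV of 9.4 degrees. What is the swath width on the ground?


FOV = 9.4 deg = 0.1640609 rad
swath = 2 * alt * tan(FOV/2) = 2 * 1325.216 * tan(0.08203047)
swath = 2 * 1325.216 * 0.08221497
swath = 217.9052 km

217.9052 km


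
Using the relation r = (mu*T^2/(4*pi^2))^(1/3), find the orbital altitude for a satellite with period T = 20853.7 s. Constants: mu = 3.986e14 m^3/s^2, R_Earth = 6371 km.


T = 20853.7 s
r = (mu*T^2/(4*pi^2))^(1/3) = (3.986e14 * 20853.7^2 / (4*pi^2))^(1/3)
r = 1.6374998e+07 m = 16374.9984 km
alt = r - R_E = 16374.9984 - 6371 = 10003.9984 km

10003.9984 km


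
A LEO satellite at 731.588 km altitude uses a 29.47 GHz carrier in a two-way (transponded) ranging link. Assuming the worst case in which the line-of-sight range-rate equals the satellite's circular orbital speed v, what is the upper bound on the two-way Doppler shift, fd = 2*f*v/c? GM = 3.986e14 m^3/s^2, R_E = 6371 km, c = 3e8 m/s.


r = 7.102588e+06 m
v = sqrt(mu/r) = 7491.3543 m/s (worst-case radial velocity)
f = 29.47 GHz = 2.947e+10 Hz
fd = 2*f*v/c = 2*2.947e+10*7491.3543/3.0e+08
fd = 1.4718014e+06 Hz

1.4718e+06 Hz


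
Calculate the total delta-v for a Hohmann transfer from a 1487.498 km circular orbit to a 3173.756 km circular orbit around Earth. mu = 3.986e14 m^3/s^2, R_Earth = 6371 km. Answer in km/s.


r1 = 7858.4980 km = 7.858498e+06 m
r2 = 9544.7560 km = 9.544756e+06 m
dv1 = sqrt(mu/r1)*(sqrt(2*r2/(r1+r2)) - 1) = 337.0585 m/s
dv2 = sqrt(mu/r2)*(1 - sqrt(2*r1/(r1+r2))) = 321.0510 m/s
total dv = |dv1| + |dv2| = 337.0585 + 321.0510 = 658.1095 m/s = 0.6581095 km/s

0.6581 km/s


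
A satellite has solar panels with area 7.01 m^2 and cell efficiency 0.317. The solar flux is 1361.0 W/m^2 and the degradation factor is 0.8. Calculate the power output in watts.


P = area * eta * S * degradation
P = 7.01 * 0.317 * 1361.0 * 0.8
P = 2419.4987 W

2419.4987 W


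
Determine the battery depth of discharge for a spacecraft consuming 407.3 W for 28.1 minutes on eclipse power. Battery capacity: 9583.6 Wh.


E_used = P * t / 60 = 407.3 * 28.1 / 60 = 190.7522 Wh
DOD = E_used / E_total * 100 = 190.7522 / 9583.6 * 100
DOD = 1.9904 %

1.9904 %


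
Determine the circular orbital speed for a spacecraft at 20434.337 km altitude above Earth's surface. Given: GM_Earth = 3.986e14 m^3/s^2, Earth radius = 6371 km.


r = R_E + alt = 6371.0 + 20434.337 = 26805.3370 km = 2.6805337e+07 m
v = sqrt(mu/r) = sqrt(3.986e14 / 2.6805337e+07) = 3856.1863 m/s = 3.8562 km/s

3.8562 km/s


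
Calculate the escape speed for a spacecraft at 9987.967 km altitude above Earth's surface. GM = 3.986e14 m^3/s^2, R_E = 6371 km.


r = 6371.0 + 9987.967 = 16358.9670 km = 1.6358967e+07 m
v_esc = sqrt(2*mu/r) = sqrt(2*3.986e14 / 1.6358967e+07)
v_esc = 6980.8082 m/s = 6.9808 km/s

6.9808 km/s


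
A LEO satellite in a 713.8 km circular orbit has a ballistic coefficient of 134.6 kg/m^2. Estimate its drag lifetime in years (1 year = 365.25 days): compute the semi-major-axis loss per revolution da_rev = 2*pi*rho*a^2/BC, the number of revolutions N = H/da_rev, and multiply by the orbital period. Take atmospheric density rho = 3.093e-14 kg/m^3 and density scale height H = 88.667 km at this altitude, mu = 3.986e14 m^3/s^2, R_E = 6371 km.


a = R_E + alt = 7084.8000 km = 7.0848e+06 m
da_rev = 2*pi*rho*a^2/BC = 2*pi*3.093e-14*(7.0848e+06)^2/134.6 = 0.0724719452 m per revolution
N = H/da_rev = 88667.0000 m / 0.0724719452 m = 1.2234665e+06 revolutions
P = 2*pi*sqrt(a^3/mu) = 5934.7525 s
lifetime = N*P = 1.2234665e+06 * 5934.7525 = 7.2609711e+09 s = 84039.0177 days
years = 84039.0177 / 365.25 = 230.0863 years

230.0863 years


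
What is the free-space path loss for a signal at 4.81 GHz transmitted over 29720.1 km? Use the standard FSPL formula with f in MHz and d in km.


f = 4.81 GHz = 4810.0000 MHz
d = 29720.1 km
FSPL = 32.44 + 20*log10(4810.0000) + 20*log10(29720.1)
FSPL = 32.44 + 73.6429 + 89.4610
FSPL = 195.5439 dB

195.5439 dB


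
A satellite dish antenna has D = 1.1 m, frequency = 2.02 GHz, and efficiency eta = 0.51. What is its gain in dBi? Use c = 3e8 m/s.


lambda = c/f = 3e8 / 2.02e+09 = 0.1485149 m
G = eta*(pi*D/lambda)^2 = 0.51*(pi*1.1/0.1485149)^2
G = 276.1312 (linear)
G = 10*log10(276.1312) = 24.4112 dBi

24.4112 dBi


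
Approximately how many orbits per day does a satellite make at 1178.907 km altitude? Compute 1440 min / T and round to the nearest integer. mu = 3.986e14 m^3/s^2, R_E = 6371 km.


r = 7.549907e+06 m
T = 2*pi*sqrt(r^3/mu) = 6528.6536 s = 108.8109 min
revs/day = 1440 / 108.8109 = 13.2340
Rounded: 13 revolutions per day

13 revolutions per day


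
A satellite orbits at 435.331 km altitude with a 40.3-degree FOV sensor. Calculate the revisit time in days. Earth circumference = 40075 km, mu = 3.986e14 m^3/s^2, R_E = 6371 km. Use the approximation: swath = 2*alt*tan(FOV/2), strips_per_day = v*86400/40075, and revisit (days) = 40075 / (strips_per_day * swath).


swath = 2*435.331*tan(0.3516838) = 319.4789 km
v = sqrt(mu/r) = 7652.6546 m/s = 7.6527 km/s
strips/day = v*86400/40075 = 7.6527*86400/40075 = 16.4988
coverage/day = strips * swath = 16.4988 * 319.4789 = 5271.0176 km
revisit = 40075 / 5271.0176 = 7.6029 days

7.6029 days


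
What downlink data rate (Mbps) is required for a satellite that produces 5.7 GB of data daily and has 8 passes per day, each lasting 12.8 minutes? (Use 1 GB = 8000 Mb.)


total contact time = 8 * 12.8 * 60 = 6144.0000 s
data = 5.7 GB = 45600.0000 Mb
rate = 45600.0000 / 6144.0000 = 7.4219 Mbps

7.4219 Mbps


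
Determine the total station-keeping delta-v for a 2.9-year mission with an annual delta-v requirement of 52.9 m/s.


dV = rate * years = 52.9 * 2.9
dV = 153.4100 m/s

153.4100 m/s


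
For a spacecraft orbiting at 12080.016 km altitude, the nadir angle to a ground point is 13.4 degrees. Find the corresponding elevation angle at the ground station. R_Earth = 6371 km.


r = R_E + alt = 18451.0160 km
Law of sines in the satellite / Earth-center / ground-point triangle:
  sin(nadir)/R_E = sin(90 + el)/r  =>  cos(el) = (r/R_E)*sin(nadir)
cos(el) = (18451.0160 / 6371.0000) * sin(13.4 deg) = 0.6711638
el = arccos(0.6711638) = 47.8431 deg
(Earth-central angle = 90 - nadir - el = 28.7569 deg)

47.8431 degrees


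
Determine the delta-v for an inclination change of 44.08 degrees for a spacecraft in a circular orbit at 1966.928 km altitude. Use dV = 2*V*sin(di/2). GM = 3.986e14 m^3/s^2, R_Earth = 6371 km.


r = 8337.9280 km = 8.337928e+06 m
V = sqrt(mu/r) = 6914.1624 m/s
di = 44.08 deg = 0.7693411 rad
dV = 2*V*sin(di/2) = 2*6914.1624*sin(0.3846706)
dV = 5189.1314 m/s = 5.1891 km/s

5.1891 km/s


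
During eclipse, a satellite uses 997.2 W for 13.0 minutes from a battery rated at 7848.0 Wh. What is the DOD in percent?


E_used = P * t / 60 = 997.2 * 13.0 / 60 = 216.0600 Wh
DOD = E_used / E_total * 100 = 216.0600 / 7848.0 * 100
DOD = 2.7531 %

2.7531 %


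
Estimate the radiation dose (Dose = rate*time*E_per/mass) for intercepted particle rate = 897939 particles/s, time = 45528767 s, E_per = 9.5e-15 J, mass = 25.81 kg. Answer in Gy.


Total energy deposited = rate * time * E_per
  = 897939 * 45528767 * 9.5e-15 = 0.3883795 J
Dose = E_total / mass = 0.3883795 / 25.81
Dose = 0.01504764 Gy

0.0150 Gy


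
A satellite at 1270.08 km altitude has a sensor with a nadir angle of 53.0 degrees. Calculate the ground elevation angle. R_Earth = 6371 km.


r = R_E + alt = 7641.0800 km
Law of sines in the satellite / Earth-center / ground-point triangle:
  sin(nadir)/R_E = sin(90 + el)/r  =>  cos(el) = (r/R_E)*sin(nadir)
cos(el) = (7641.0800 / 6371.0000) * sin(53.0 deg) = 0.9578462
el = arccos(0.9578462) = 16.6953 deg
(Earth-central angle = 90 - nadir - el = 20.3047 deg)

16.6953 degrees


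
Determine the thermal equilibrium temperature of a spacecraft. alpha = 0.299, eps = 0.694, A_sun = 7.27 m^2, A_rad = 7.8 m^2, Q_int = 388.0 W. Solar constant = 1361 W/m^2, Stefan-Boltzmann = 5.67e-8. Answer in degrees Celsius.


Numerator = alpha*S*A_sun + Q_int = 0.299*1361*7.27 + 388.0 = 3346.4465 W
Denominator = eps*sigma*A_rad = 0.694*5.67e-8*7.8 = 3.0692844e-07 W/K^4
T^4 = 1.0903019e+10 K^4
T = 323.1370 K = 49.9870 C

49.9870 degrees Celsius


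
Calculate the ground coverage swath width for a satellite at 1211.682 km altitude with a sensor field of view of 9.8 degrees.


FOV = 9.8 deg = 0.1710423 rad
swath = 2 * alt * tan(FOV/2) = 2 * 1211.682 * tan(0.08552113)
swath = 2 * 1211.682 * 0.08573024
swath = 207.7556 km

207.7556 km


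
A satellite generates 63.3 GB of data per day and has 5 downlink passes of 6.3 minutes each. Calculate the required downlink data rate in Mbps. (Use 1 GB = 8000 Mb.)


total contact time = 5 * 6.3 * 60 = 1890.0000 s
data = 63.3 GB = 506400.0000 Mb
rate = 506400.0000 / 1890.0000 = 267.9365 Mbps

267.9365 Mbps


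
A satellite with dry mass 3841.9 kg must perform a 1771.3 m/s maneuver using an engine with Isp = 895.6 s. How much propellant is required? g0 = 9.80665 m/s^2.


ve = Isp * g0 = 895.6 * 9.80665 = 8782.835740 m/s
mass ratio = exp(dv/ve) = exp(1771.3/8782.835740) = 1.22345333
m_prop = m_dry * (mr - 1) = 3841.9 * (1.22345333 - 1)
m_prop = 858.4854 kg

858.4854 kg


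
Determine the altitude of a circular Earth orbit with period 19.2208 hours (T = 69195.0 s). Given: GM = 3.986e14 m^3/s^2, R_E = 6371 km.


T = 69195.0 s
r = (mu*T^2/(4*pi^2))^(1/3) = (3.986e14 * 69195.0^2 / (4*pi^2))^(1/3)
r = 3.6428587e+07 m = 36428.5872 km
alt = r - R_E = 36428.5872 - 6371 = 30057.5872 km

30057.5872 km


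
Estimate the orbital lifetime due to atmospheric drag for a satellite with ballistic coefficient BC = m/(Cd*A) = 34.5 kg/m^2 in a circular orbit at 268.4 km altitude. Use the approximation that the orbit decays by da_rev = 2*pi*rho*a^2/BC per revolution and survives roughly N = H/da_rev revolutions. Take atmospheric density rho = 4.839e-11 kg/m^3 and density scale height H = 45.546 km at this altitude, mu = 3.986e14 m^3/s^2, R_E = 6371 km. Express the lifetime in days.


a = R_E + alt = 6639.4000 km = 6.6394e+06 m
da_rev = 2*pi*rho*a^2/BC = 2*pi*4.839e-11*(6.6394e+06)^2/34.5 = 388.484829 m per revolution
N = H/da_rev = 45546.0000 m / 388.484829 m = 117.2401 revolutions
P = 2*pi*sqrt(a^3/mu) = 5383.9928 s
lifetime = N*P = 117.2401 * 5383.9928 = 631219.8541 s = 7.3058 days

7.3058 days


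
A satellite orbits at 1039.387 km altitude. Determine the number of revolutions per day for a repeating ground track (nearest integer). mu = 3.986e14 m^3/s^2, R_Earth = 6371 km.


r = 7.410387e+06 m
T = 2*pi*sqrt(r^3/mu) = 6348.5209 s = 105.8087 min
revs/day = 1440 / 105.8087 = 13.6095
Rounded: 14 revolutions per day

14 revolutions per day


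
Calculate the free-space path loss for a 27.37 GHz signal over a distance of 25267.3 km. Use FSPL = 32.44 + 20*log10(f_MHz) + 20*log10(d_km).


f = 27.37 GHz = 27370.0000 MHz
d = 25267.3 km
FSPL = 32.44 + 20*log10(27370.0000) + 20*log10(25267.3)
FSPL = 32.44 + 88.7455 + 88.0512
FSPL = 209.2367 dB

209.2367 dB


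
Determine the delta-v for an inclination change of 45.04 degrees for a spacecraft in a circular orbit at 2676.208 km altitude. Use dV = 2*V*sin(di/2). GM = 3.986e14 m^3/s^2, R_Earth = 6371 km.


r = 9047.2080 km = 9.047208e+06 m
V = sqrt(mu/r) = 6637.6043 m/s
di = 45.04 deg = 0.7860963 rad
dV = 2*V*sin(di/2) = 2*6637.6043*sin(0.3930481)
dV = 5084.4833 m/s = 5.0845 km/s

5.0845 km/s


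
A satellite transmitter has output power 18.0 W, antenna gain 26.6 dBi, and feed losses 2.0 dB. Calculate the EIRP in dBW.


Pt = 18.0 W = 12.5527 dBW
EIRP = Pt_dBW + Gt - losses = 12.5527 + 26.6 - 2.0 = 37.1527 dBW

37.1527 dBW


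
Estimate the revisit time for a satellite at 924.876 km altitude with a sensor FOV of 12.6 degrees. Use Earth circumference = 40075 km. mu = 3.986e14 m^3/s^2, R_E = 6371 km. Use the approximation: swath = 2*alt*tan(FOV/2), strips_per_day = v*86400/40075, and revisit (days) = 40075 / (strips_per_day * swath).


swath = 2*924.876*tan(0.1099557) = 204.2145 km
v = sqrt(mu/r) = 7391.4548 m/s = 7.3915 km/s
strips/day = v*86400/40075 = 7.3915*86400/40075 = 15.9357
coverage/day = strips * swath = 15.9357 * 204.2145 = 3254.2938 km
revisit = 40075 / 3254.2938 = 12.3145 days

12.3145 days


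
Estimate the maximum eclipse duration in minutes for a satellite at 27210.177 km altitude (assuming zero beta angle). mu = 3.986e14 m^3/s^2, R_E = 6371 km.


r = 33581.1770 km
T = 1020.7135 min
Eclipse fraction = arcsin(R_E/r)/pi = arcsin(6371.0000/33581.1770)/pi
= arcsin(0.1897194)/pi = 0.06075782
Eclipse duration = 0.06075782 * 1020.7135 = 62.0163 min

62.0163 minutes


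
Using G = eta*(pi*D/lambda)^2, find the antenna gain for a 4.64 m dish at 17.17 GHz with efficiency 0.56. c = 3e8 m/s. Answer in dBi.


lambda = c/f = 3e8 / 1.717e+10 = 0.01747234 m
G = eta*(pi*D/lambda)^2 = 0.56*(pi*4.64/0.01747234)^2
G = 389782.0312 (linear)
G = 10*log10(389782.0312) = 55.9082 dBi

55.9082 dBi


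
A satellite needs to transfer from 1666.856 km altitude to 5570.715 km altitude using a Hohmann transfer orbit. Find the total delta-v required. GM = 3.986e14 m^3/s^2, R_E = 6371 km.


r1 = 8037.8560 km = 8.037856e+06 m
r2 = 11941.7150 km = 1.1941715e+07 m
dv1 = sqrt(mu/r1)*(sqrt(2*r2/(r1+r2)) - 1) = 657.3047 m/s
dv2 = sqrt(mu/r2)*(1 - sqrt(2*r1/(r1+r2))) = 595.0811 m/s
total dv = |dv1| + |dv2| = 657.3047 + 595.0811 = 1252.3857 m/s = 1.2524 km/s

1.2524 km/s


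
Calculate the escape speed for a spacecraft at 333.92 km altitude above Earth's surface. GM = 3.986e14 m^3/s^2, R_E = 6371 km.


r = 6371.0 + 333.92 = 6704.9200 km = 6.70492e+06 m
v_esc = sqrt(2*mu/r) = sqrt(2*3.986e14 / 6.70492e+06)
v_esc = 10904.0252 m/s = 10.9040 km/s

10.9040 km/s


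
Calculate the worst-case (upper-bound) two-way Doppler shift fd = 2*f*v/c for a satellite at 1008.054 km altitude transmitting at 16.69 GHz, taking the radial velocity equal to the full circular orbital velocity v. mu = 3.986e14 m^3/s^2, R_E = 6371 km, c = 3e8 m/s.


r = 7.379054e+06 m
v = sqrt(mu/r) = 7349.6778 m/s (worst-case radial velocity)
f = 16.69 GHz = 1.669e+10 Hz
fd = 2*f*v/c = 2*1.669e+10*7349.6778/3.0e+08
fd = 817774.1542 Hz

817774.1542 Hz


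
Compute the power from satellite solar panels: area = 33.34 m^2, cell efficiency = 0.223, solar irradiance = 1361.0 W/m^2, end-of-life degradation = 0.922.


P = area * eta * S * degradation
P = 33.34 * 0.223 * 1361.0 * 0.922
P = 9329.5244 W

9329.5244 W


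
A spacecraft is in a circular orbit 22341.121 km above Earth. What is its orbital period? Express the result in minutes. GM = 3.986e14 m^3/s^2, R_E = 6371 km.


r = 28712.1210 km = 2.8712121e+07 m
T = 2*pi*sqrt(r^3/mu) = 2*pi*sqrt(2.3669867e+22 / 3.986e14)
T = 48418.2551 s = 806.9709 min

806.9709 minutes


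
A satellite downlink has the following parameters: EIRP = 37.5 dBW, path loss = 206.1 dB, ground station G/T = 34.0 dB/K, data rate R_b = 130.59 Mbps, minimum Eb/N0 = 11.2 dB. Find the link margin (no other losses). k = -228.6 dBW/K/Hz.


C/N0 = EIRP - FSPL + G/T - k = 37.5 - 206.1 + 34.0 - (-228.6)
C/N0 = 94.0000 dB-Hz
R_b = 130.59 Mbps = 1.3059e+08 bps -> 10*log10(R_b) = 81.1591 dB-Hz
Eb/N0 = C/N0 - 10*log10(R_b) = 94.0000 - 81.1591 = 12.8409 dB
Margin = Eb/N0 - Eb/N0_req = 12.8409 - 11.2 = 1.6409 dB (link closes)

1.6409 dB


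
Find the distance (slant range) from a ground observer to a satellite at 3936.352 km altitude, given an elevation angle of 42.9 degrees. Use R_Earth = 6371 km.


h = 3936.352 km, el = 42.9 deg
d = -R_E*sin(el) + sqrt((R_E*sin(el))^2 + 2*R_E*h + h^2)
d = -6371.0000*sin(0.7487462) + sqrt((6371.0000*0.6807209)^2 + 2*6371.0000*3936.352 + 3936.352^2)
d = 4853.3574 km

4853.3574 km


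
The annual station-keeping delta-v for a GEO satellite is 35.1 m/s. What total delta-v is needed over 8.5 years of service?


dV = rate * years = 35.1 * 8.5
dV = 298.3500 m/s

298.3500 m/s


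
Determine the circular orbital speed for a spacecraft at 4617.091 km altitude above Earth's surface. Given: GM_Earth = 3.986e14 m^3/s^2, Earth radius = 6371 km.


r = R_E + alt = 6371.0 + 4617.091 = 10988.0910 km = 1.0988091e+07 m
v = sqrt(mu/r) = sqrt(3.986e14 / 1.0988091e+07) = 6022.9259 m/s = 6.0229 km/s

6.0229 km/s


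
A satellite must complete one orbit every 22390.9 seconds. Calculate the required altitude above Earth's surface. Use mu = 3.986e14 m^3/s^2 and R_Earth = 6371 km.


T = 22390.9 s
r = (mu*T^2/(4*pi^2))^(1/3) = (3.986e14 * 22390.9^2 / (4*pi^2))^(1/3)
r = 1.7170129e+07 m = 17170.1288 km
alt = r - R_E = 17170.1288 - 6371 = 10799.1288 km

10799.1288 km


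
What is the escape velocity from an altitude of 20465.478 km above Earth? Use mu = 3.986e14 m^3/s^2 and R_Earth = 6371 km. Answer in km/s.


r = 6371.0 + 20465.478 = 26836.4780 km = 2.6836478e+07 m
v_esc = sqrt(2*mu/r) = sqrt(2*3.986e14 / 2.6836478e+07)
v_esc = 5450.3060 m/s = 5.4503 km/s

5.4503 km/s


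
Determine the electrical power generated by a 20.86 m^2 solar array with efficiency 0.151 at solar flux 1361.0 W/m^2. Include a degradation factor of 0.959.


P = area * eta * S * degradation
P = 20.86 * 0.151 * 1361.0 * 0.959
P = 4111.1941 W

4111.1941 W


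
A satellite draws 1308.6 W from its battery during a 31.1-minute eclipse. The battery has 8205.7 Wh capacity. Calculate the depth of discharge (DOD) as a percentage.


E_used = P * t / 60 = 1308.6 * 31.1 / 60 = 678.2910 Wh
DOD = E_used / E_total * 100 = 678.2910 / 8205.7 * 100
DOD = 8.2661 %

8.2661 %


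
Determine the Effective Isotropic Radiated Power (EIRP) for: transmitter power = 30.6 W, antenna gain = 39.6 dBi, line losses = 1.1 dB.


Pt = 30.6 W = 14.8572 dBW
EIRP = Pt_dBW + Gt - losses = 14.8572 + 39.6 - 1.1 = 53.3572 dBW

53.3572 dBW


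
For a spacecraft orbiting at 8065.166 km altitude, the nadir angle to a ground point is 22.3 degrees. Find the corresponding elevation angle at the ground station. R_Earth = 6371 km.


r = R_E + alt = 14436.1660 km
Law of sines in the satellite / Earth-center / ground-point triangle:
  sin(nadir)/R_E = sin(90 + el)/r  =>  cos(el) = (r/R_E)*sin(nadir)
cos(el) = (14436.1660 / 6371.0000) * sin(22.3 deg) = 0.8598167
el = arccos(0.8598167) = 30.7040 deg
(Earth-central angle = 90 - nadir - el = 36.9960 deg)

30.7040 degrees


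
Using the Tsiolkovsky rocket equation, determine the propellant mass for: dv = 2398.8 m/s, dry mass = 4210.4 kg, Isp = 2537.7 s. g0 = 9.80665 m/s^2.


ve = Isp * g0 = 2537.7 * 9.80665 = 24886.335705 m/s
mass ratio = exp(dv/ve) = exp(2398.8/24886.335705) = 1.10118871
m_prop = m_dry * (mr - 1) = 4210.4 * (1.10118871 - 1)
m_prop = 426.0450 kg

426.0450 kg


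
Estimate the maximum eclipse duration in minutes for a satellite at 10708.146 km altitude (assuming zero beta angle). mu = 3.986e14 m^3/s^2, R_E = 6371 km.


r = 17079.1460 km
T = 370.2194 min
Eclipse fraction = arcsin(R_E/r)/pi = arcsin(6371.0000/17079.1460)/pi
= arcsin(0.373028)/pi = 0.1216805
Eclipse duration = 0.1216805 * 370.2194 = 45.0485 min

45.0485 minutes


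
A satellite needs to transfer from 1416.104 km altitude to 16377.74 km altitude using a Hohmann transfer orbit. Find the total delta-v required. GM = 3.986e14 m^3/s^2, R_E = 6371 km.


r1 = 7787.1040 km = 7.787104e+06 m
r2 = 22748.7400 km = 2.274874e+07 m
dv1 = sqrt(mu/r1)*(sqrt(2*r2/(r1+r2)) - 1) = 1578.5962 m/s
dv2 = sqrt(mu/r2)*(1 - sqrt(2*r1/(r1+r2))) = 1196.4836 m/s
total dv = |dv1| + |dv2| = 1578.5962 + 1196.4836 = 2775.0797 m/s = 2.7751 km/s

2.7751 km/s


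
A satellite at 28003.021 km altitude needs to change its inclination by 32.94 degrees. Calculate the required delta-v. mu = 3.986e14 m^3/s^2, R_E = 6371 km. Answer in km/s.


r = 34374.0210 km = 3.4374021e+07 m
V = sqrt(mu/r) = 3405.2851 m/s
di = 32.94 deg = 0.5749115 rad
dV = 2*V*sin(di/2) = 2*3405.2851*sin(0.2874557)
dV = 1930.8870 m/s = 1.9309 km/s

1.9309 km/s


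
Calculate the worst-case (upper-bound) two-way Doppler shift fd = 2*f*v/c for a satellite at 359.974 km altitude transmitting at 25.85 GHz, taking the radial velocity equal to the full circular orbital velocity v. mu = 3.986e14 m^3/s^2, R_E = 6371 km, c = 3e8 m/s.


r = 6.730974e+06 m
v = sqrt(mu/r) = 7695.3733 m/s (worst-case radial velocity)
f = 25.85 GHz = 2.585e+10 Hz
fd = 2*f*v/c = 2*2.585e+10*7695.3733/3.0e+08
fd = 1.3261693e+06 Hz

1.3262e+06 Hz


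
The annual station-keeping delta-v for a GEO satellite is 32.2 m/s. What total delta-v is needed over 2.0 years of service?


dV = rate * years = 32.2 * 2.0
dV = 64.4000 m/s

64.4000 m/s


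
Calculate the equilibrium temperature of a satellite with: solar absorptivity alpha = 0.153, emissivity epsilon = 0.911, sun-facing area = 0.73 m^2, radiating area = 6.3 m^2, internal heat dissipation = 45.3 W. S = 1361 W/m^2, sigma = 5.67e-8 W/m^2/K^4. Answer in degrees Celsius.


Numerator = alpha*S*A_sun + Q_int = 0.153*1361*0.73 + 45.3 = 197.3101 W
Denominator = eps*sigma*A_rad = 0.911*5.67e-8*6.3 = 3.2541831e-07 W/K^4
T^4 = 6.0632756e+08 K^4
T = 156.9195 K = -116.2305 C

-116.2305 degrees Celsius


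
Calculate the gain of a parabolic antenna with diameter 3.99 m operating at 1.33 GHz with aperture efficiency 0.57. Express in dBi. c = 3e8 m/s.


lambda = c/f = 3e8 / 1.33e+09 = 0.2255639 m
G = eta*(pi*D/lambda)^2 = 0.57*(pi*3.99/0.2255639)^2
G = 1760.2776 (linear)
G = 10*log10(1760.2776) = 32.4558 dBi

32.4558 dBi


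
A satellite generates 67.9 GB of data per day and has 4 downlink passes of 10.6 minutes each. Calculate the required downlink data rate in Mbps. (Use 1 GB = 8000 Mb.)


total contact time = 4 * 10.6 * 60 = 2544.0000 s
data = 67.9 GB = 543200.0000 Mb
rate = 543200.0000 / 2544.0000 = 213.5220 Mbps

213.5220 Mbps


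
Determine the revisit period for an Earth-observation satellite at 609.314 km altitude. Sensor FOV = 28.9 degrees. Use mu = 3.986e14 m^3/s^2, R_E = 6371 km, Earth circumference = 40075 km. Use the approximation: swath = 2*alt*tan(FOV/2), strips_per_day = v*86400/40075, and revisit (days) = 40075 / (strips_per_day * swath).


swath = 2*609.314*tan(0.2522001) = 314.0243 km
v = sqrt(mu/r) = 7556.6824 m/s = 7.5567 km/s
strips/day = v*86400/40075 = 7.5567*86400/40075 = 16.2919
coverage/day = strips * swath = 16.2919 * 314.0243 = 5116.0484 km
revisit = 40075 / 5116.0484 = 7.8332 days

7.8332 days


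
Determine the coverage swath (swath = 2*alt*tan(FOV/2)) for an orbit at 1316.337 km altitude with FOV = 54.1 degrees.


FOV = 54.1 deg = 0.9442231 rad
swath = 2 * alt * tan(FOV/2) = 2 * 1316.337 * tan(0.4721116)
swath = 2 * 1316.337 * 0.5106252
swath = 1344.3096 km

1344.3096 km


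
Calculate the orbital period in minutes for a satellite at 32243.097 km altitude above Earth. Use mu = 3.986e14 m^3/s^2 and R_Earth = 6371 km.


r = 38614.0970 km = 3.8614097e+07 m
T = 2*pi*sqrt(r^3/mu) = 2*pi*sqrt(5.7575491e+22 / 3.986e14)
T = 75514.4469 s = 1258.5741 min

1258.5741 minutes


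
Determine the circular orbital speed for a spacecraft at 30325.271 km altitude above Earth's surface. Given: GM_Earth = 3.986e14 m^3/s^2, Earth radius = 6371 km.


r = R_E + alt = 6371.0 + 30325.271 = 36696.2710 km = 3.6696271e+07 m
v = sqrt(mu/r) = sqrt(3.986e14 / 3.6696271e+07) = 3295.7759 m/s = 3.2958 km/s

3.2958 km/s


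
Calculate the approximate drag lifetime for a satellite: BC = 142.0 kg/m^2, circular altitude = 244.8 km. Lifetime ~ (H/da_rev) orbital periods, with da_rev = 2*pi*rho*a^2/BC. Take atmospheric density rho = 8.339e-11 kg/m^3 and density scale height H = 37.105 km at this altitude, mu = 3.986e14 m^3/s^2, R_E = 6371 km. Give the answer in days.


a = R_E + alt = 6615.8000 km = 6.6158e+06 m
da_rev = 2*pi*rho*a^2/BC = 2*pi*8.339e-11*(6.6158e+06)^2/142.0 = 161.499147 m per revolution
N = H/da_rev = 37105.0000 m / 161.499147 m = 229.7535 revolutions
P = 2*pi*sqrt(a^3/mu) = 5355.3119 s
lifetime = N*P = 229.7535 * 5355.3119 = 1.2304018e+06 s = 14.2408 days

14.2408 days


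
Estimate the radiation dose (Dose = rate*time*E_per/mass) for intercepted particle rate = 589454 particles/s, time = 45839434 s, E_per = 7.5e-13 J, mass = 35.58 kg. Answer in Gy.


Total energy deposited = rate * time * E_per
  = 589454 * 45839434 * 7.5e-13 = 20.2652 J
Dose = E_total / mass = 20.2652 / 35.58
Dose = 0.5695666 Gy

0.5696 Gy


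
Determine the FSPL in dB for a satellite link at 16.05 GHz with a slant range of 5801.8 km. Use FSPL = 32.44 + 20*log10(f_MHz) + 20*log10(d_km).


f = 16.05 GHz = 16050.0000 MHz
d = 5801.8 km
FSPL = 32.44 + 20*log10(16050.0000) + 20*log10(5801.8)
FSPL = 32.44 + 84.1095 + 75.2713
FSPL = 191.8208 dB

191.8208 dB


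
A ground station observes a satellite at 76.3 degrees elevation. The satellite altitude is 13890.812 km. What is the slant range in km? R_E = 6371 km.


h = 13890.812 km, el = 76.3 deg
d = -R_E*sin(el) + sqrt((R_E*sin(el))^2 + 2*R_E*h + h^2)
d = -6371.0000*sin(1.3317) + sqrt((6371.0000*0.9715491)^2 + 2*6371.0000*13890.812 + 13890.812^2)
d = 14015.8108 km

14015.8108 km


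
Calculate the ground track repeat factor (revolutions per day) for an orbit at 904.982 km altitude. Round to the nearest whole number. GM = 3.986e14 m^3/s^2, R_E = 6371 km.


r = 7.275982e+06 m
T = 2*pi*sqrt(r^3/mu) = 6176.5882 s = 102.9431 min
revs/day = 1440 / 102.9431 = 13.9883
Rounded: 14 revolutions per day

14 revolutions per day


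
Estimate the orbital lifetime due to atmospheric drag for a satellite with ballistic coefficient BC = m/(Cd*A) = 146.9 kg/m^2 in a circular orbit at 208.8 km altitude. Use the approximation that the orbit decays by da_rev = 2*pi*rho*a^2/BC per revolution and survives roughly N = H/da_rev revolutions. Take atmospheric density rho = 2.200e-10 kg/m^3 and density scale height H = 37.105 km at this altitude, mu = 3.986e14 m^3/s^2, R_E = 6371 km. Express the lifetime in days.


a = R_E + alt = 6579.8000 km = 6.5798e+06 m
da_rev = 2*pi*rho*a^2/BC = 2*pi*2.200e-10*(6.5798e+06)^2/146.9 = 407.386037 m per revolution
N = H/da_rev = 37105.0000 m / 407.386037 m = 91.0807 revolutions
P = 2*pi*sqrt(a^3/mu) = 5311.6599 s
lifetime = N*P = 91.0807 * 5311.6599 = 483789.6324 s = 5.5994 days

5.5994 days


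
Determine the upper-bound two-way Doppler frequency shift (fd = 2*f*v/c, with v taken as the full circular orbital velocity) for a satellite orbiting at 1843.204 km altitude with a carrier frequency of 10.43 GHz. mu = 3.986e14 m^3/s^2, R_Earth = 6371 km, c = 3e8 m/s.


r = 8.214204e+06 m
v = sqrt(mu/r) = 6966.0391 m/s (worst-case radial velocity)
f = 10.43 GHz = 1.043e+10 Hz
fd = 2*f*v/c = 2*1.043e+10*6966.0391/3.0e+08
fd = 484371.9156 Hz

484371.9156 Hz


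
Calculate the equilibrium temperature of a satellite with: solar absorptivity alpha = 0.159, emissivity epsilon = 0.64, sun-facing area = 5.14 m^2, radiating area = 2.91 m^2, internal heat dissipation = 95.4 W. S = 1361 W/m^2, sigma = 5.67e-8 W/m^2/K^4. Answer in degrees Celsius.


Numerator = alpha*S*A_sun + Q_int = 0.159*1361*5.14 + 95.4 = 1207.6909 W
Denominator = eps*sigma*A_rad = 0.64*5.67e-8*2.91 = 1.0559808e-07 W/K^4
T^4 = 1.1436674e+10 K^4
T = 327.0205 K = 53.8705 C

53.8705 degrees Celsius


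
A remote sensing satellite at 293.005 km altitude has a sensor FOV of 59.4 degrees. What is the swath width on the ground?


FOV = 59.4 deg = 1.0367 rad
swath = 2 * alt * tan(FOV/2) = 2 * 293.005 * tan(0.5183628)
swath = 2 * 293.005 * 0.5703899
swath = 334.2542 km

334.2542 km


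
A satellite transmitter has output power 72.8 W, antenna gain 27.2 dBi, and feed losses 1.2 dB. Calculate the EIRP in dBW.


Pt = 72.8 W = 18.6213 dBW
EIRP = Pt_dBW + Gt - losses = 18.6213 + 27.2 - 1.2 = 44.6213 dBW

44.6213 dBW


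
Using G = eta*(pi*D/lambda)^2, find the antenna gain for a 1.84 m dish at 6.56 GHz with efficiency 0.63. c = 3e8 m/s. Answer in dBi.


lambda = c/f = 3e8 / 6.56e+09 = 0.04573171 m
G = eta*(pi*D/lambda)^2 = 0.63*(pi*1.84/0.04573171)^2
G = 10065.6334 (linear)
G = 10*log10(10065.6334) = 40.0284 dBi

40.0284 dBi


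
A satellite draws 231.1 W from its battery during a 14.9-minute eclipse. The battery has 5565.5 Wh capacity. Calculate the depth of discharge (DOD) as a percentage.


E_used = P * t / 60 = 231.1 * 14.9 / 60 = 57.3898 Wh
DOD = E_used / E_total * 100 = 57.3898 / 5565.5 * 100
DOD = 1.0312 %

1.0312 %


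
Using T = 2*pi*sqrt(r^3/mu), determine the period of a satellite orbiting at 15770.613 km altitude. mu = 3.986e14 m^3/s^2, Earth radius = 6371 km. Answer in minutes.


r = 22141.6130 km = 2.2141613e+07 m
T = 2*pi*sqrt(r^3/mu) = 2*pi*sqrt(1.0854948e+22 / 3.986e14)
T = 32788.7684 s = 546.4795 min

546.4795 minutes


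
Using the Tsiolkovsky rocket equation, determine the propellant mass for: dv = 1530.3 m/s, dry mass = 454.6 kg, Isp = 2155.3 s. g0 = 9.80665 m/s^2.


ve = Isp * g0 = 2155.3 * 9.80665 = 21136.272745 m/s
mass ratio = exp(dv/ve) = exp(1530.3/21136.272745) = 1.07508701
m_prop = m_dry * (mr - 1) = 454.6 * (1.07508701 - 1)
m_prop = 34.1346 kg

34.1346 kg


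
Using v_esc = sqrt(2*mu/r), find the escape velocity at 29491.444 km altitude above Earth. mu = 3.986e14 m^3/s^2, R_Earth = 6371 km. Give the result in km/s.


r = 6371.0 + 29491.444 = 35862.4440 km = 3.5862444e+07 m
v_esc = sqrt(2*mu/r) = sqrt(2*3.986e14 / 3.5862444e+07)
v_esc = 4714.8047 m/s = 4.7148 km/s

4.7148 km/s


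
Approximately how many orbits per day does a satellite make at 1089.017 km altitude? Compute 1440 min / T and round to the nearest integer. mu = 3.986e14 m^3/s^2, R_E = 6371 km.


r = 7.460017e+06 m
T = 2*pi*sqrt(r^3/mu) = 6412.4050 s = 106.8734 min
revs/day = 1440 / 106.8734 = 13.4739
Rounded: 13 revolutions per day

13 revolutions per day


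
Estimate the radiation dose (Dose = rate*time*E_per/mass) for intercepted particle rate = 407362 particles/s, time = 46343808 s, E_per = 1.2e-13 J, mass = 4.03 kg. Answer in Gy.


Total energy deposited = rate * time * E_per
  = 407362 * 46343808 * 1.2e-13 = 2.2654 J
Dose = E_total / mass = 2.2654 / 4.03
Dose = 0.5621451 Gy

0.5621 Gy


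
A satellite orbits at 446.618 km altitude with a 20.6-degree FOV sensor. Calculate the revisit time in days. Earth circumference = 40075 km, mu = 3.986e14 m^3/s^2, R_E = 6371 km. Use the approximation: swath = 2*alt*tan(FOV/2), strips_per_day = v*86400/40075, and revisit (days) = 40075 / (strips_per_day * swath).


swath = 2*446.618*tan(0.1797689) = 162.3285 km
v = sqrt(mu/r) = 7646.3173 m/s = 7.6463 km/s
strips/day = v*86400/40075 = 7.6463*86400/40075 = 16.4851
coverage/day = strips * swath = 16.4851 * 162.3285 = 2676.0072 km
revisit = 40075 / 2676.0072 = 14.9757 days

14.9757 days


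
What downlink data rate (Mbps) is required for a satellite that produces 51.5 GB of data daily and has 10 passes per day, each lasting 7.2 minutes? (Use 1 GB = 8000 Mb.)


total contact time = 10 * 7.2 * 60 = 4320.0000 s
data = 51.5 GB = 412000.0000 Mb
rate = 412000.0000 / 4320.0000 = 95.3704 Mbps

95.3704 Mbps


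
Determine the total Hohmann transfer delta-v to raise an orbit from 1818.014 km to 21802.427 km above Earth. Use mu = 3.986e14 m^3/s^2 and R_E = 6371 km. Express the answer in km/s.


r1 = 8189.0140 km = 8.189014e+06 m
r2 = 28173.4270 km = 2.8173427e+07 m
dv1 = sqrt(mu/r1)*(sqrt(2*r2/(r1+r2)) - 1) = 1708.0820 m/s
dv2 = sqrt(mu/r2)*(1 - sqrt(2*r1/(r1+r2))) = 1237.0233 m/s
total dv = |dv1| + |dv2| = 1708.0820 + 1237.0233 = 2945.1053 m/s = 2.9451 km/s

2.9451 km/s


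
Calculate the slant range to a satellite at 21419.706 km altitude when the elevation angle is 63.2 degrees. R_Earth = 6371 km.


h = 21419.706 km, el = 63.2 deg
d = -R_E*sin(el) + sqrt((R_E*sin(el))^2 + 2*R_E*h + h^2)
d = -6371.0000*sin(1.1030) + sqrt((6371.0000*0.8925858)^2 + 2*6371.0000*21419.706 + 21419.706^2)
d = 21955.1853 km

21955.1853 km


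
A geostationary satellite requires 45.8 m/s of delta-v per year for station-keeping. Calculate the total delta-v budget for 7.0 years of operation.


dV = rate * years = 45.8 * 7.0
dV = 320.6000 m/s

320.6000 m/s


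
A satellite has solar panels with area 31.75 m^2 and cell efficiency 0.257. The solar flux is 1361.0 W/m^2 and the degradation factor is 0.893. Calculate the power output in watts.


P = area * eta * S * degradation
P = 31.75 * 0.257 * 1361.0 * 0.893
P = 9917.1398 W

9917.1398 W


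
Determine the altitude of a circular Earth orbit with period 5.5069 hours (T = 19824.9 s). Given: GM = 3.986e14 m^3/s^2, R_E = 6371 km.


T = 19824.9 s
r = (mu*T^2/(4*pi^2))^(1/3) = (3.986e14 * 19824.9^2 / (4*pi^2))^(1/3)
r = 1.5831906e+07 m = 15831.9055 km
alt = r - R_E = 15831.9055 - 6371 = 9460.9055 km

9460.9055 km


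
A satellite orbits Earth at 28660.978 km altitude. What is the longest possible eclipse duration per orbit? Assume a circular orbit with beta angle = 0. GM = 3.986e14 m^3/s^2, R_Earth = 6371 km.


r = 35031.9780 km
T = 1087.5694 min
Eclipse fraction = arcsin(R_E/r)/pi = arcsin(6371.0000/35031.9780)/pi
= arcsin(0.1818624)/pi = 0.05821255
Eclipse duration = 0.05821255 * 1087.5694 = 63.3102 min

63.3102 minutes


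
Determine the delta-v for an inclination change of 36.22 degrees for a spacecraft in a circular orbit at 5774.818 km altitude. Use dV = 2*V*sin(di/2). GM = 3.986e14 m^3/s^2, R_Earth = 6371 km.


r = 12145.8180 km = 1.2145818e+07 m
V = sqrt(mu/r) = 5728.6892 m/s
di = 36.22 deg = 0.6321583 rad
dV = 2*V*sin(di/2) = 2*5728.6892*sin(0.3160791)
dV = 3561.4381 m/s = 3.5614 km/s

3.5614 km/s


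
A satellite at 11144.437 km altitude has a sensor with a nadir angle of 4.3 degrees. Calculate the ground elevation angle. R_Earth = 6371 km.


r = R_E + alt = 17515.4370 km
Law of sines in the satellite / Earth-center / ground-point triangle:
  sin(nadir)/R_E = sin(90 + el)/r  =>  cos(el) = (r/R_E)*sin(nadir)
cos(el) = (17515.4370 / 6371.0000) * sin(4.3 deg) = 0.2061349
el = arccos(0.2061349) = 78.1041 deg
(Earth-central angle = 90 - nadir - el = 7.5959 deg)

78.1041 degrees


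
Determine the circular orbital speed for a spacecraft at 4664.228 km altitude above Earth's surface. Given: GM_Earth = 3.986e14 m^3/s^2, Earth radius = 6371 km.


r = R_E + alt = 6371.0 + 4664.228 = 11035.2280 km = 1.1035228e+07 m
v = sqrt(mu/r) = sqrt(3.986e14 / 1.1035228e+07) = 6010.0487 m/s = 6.0100 km/s

6.0100 km/s


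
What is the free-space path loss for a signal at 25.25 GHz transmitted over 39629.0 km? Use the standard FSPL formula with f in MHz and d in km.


f = 25.25 GHz = 25250.0000 MHz
d = 39629.0 km
FSPL = 32.44 + 20*log10(25250.0000) + 20*log10(39629.0)
FSPL = 32.44 + 88.0452 + 91.9603
FSPL = 212.4455 dB

212.4455 dB


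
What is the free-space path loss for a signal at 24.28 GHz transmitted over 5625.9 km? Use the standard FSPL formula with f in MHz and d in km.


f = 24.28 GHz = 24280.0000 MHz
d = 5625.9 km
FSPL = 32.44 + 20*log10(24280.0000) + 20*log10(5625.9)
FSPL = 32.44 + 87.7050 + 75.0038
FSPL = 195.1488 dB

195.1488 dB


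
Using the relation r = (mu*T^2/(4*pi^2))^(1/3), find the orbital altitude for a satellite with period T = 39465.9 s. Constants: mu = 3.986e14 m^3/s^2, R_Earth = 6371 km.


T = 39465.9 s
r = (mu*T^2/(4*pi^2))^(1/3) = (3.986e14 * 39465.9^2 / (4*pi^2))^(1/3)
r = 2.5053815e+07 m = 25053.8146 km
alt = r - R_E = 25053.8146 - 6371 = 18682.8146 km

18682.8146 km


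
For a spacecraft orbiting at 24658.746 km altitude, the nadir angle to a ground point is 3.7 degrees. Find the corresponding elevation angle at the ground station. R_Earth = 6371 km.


r = R_E + alt = 31029.7460 km
Law of sines in the satellite / Earth-center / ground-point triangle:
  sin(nadir)/R_E = sin(90 + el)/r  =>  cos(el) = (r/R_E)*sin(nadir)
cos(el) = (31029.7460 / 6371.0000) * sin(3.7 deg) = 0.3143025
el = arccos(0.3143025) = 71.6813 deg
(Earth-central angle = 90 - nadir - el = 14.6187 deg)

71.6813 degrees


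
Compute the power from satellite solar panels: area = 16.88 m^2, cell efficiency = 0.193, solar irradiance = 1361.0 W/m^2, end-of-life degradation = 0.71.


P = area * eta * S * degradation
P = 16.88 * 0.193 * 1361.0 * 0.71
P = 3148.0834 W

3148.0834 W


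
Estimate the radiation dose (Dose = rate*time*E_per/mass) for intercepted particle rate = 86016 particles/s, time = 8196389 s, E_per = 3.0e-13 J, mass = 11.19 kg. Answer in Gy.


Total energy deposited = rate * time * E_per
  = 86016 * 8196389 * 3.0e-13 = 0.2115062 J
Dose = E_total / mass = 0.2115062 / 11.19
Dose = 0.01890136 Gy

0.0189 Gy


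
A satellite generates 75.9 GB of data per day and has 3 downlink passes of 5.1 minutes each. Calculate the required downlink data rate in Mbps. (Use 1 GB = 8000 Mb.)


total contact time = 3 * 5.1 * 60 = 918.0000 s
data = 75.9 GB = 607200.0000 Mb
rate = 607200.0000 / 918.0000 = 661.4379 Mbps

661.4379 Mbps


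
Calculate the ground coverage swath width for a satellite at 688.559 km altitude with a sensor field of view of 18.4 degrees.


FOV = 18.4 deg = 0.3211406 rad
swath = 2 * alt * tan(FOV/2) = 2 * 688.559 * tan(0.1605703)
swath = 2 * 688.559 * 0.1619647
swath = 223.0444 km

223.0444 km


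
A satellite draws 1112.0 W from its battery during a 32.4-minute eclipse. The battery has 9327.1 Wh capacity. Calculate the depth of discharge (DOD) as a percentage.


E_used = P * t / 60 = 1112.0 * 32.4 / 60 = 600.4800 Wh
DOD = E_used / E_total * 100 = 600.4800 / 9327.1 * 100
DOD = 6.4380 %

6.4380 %
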